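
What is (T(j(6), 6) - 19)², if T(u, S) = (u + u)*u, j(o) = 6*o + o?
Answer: 12313081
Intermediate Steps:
j(o) = 7*o
T(u, S) = 2*u² (T(u, S) = (2*u)*u = 2*u²)
(T(j(6), 6) - 19)² = (2*(7*6)² - 19)² = (2*42² - 19)² = (2*1764 - 19)² = (3528 - 19)² = 3509² = 12313081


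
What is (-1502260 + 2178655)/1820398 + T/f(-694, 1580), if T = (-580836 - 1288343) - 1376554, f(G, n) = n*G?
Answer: 3325103253567/998051407480 ≈ 3.3316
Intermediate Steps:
f(G, n) = G*n
T = -3245733 (T = -1869179 - 1376554 = -3245733)
(-1502260 + 2178655)/1820398 + T/f(-694, 1580) = (-1502260 + 2178655)/1820398 - 3245733/((-694*1580)) = 676395*(1/1820398) - 3245733/(-1096520) = 676395/1820398 - 3245733*(-1/1096520) = 676395/1820398 + 3245733/1096520 = 3325103253567/998051407480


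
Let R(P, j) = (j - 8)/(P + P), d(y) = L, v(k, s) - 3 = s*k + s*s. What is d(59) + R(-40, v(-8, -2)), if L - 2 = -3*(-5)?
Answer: 269/16 ≈ 16.813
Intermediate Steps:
L = 17 (L = 2 - 3*(-5) = 2 + 15 = 17)
v(k, s) = 3 + s**2 + k*s (v(k, s) = 3 + (s*k + s*s) = 3 + (k*s + s**2) = 3 + (s**2 + k*s) = 3 + s**2 + k*s)
d(y) = 17
R(P, j) = (-8 + j)/(2*P) (R(P, j) = (-8 + j)/((2*P)) = (-8 + j)*(1/(2*P)) = (-8 + j)/(2*P))
d(59) + R(-40, v(-8, -2)) = 17 + (1/2)*(-8 + (3 + (-2)**2 - 8*(-2)))/(-40) = 17 + (1/2)*(-1/40)*(-8 + (3 + 4 + 16)) = 17 + (1/2)*(-1/40)*(-8 + 23) = 17 + (1/2)*(-1/40)*15 = 17 - 3/16 = 269/16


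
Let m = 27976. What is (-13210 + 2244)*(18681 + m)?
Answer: -511640662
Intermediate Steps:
(-13210 + 2244)*(18681 + m) = (-13210 + 2244)*(18681 + 27976) = -10966*46657 = -511640662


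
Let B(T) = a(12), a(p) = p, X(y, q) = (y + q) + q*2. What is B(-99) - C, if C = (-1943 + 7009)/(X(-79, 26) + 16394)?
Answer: 191650/16393 ≈ 11.691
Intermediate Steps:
X(y, q) = y + 3*q (X(y, q) = (q + y) + 2*q = y + 3*q)
C = 5066/16393 (C = (-1943 + 7009)/((-79 + 3*26) + 16394) = 5066/((-79 + 78) + 16394) = 5066/(-1 + 16394) = 5066/16393 ≈ 0.30903)
B(T) = 12
B(-99) - C = 12 - 1*5066/16393 = 12 - 5066/16393 = 191650/16393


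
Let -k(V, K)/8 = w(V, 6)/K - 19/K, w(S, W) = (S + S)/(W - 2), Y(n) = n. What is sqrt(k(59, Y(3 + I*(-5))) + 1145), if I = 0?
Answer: sqrt(1117) ≈ 33.422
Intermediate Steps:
w(S, W) = 2*S/(-2 + W) (w(S, W) = (2*S)/(-2 + W) = 2*S/(-2 + W))
k(V, K) = 152/K - 4*V/K (k(V, K) = -8*((2*V/(-2 + 6))/K - 19/K) = -8*((2*V/4)/K - 19/K) = -8*((2*V*(1/4))/K - 19/K) = -8*((V/2)/K - 19/K) = -8*(V/(2*K) - 19/K) = -8*(-19/K + V/(2*K)) = 152/K - 4*V/K)
sqrt(k(59, Y(3 + I*(-5))) + 1145) = sqrt(4*(38 - 1*59)/(3 + 0*(-5)) + 1145) = sqrt(4*(38 - 59)/(3 + 0) + 1145) = sqrt(4*(-21)/3 + 1145) = sqrt(4*(1/3)*(-21) + 1145) = sqrt(-28 + 1145) = sqrt(1117)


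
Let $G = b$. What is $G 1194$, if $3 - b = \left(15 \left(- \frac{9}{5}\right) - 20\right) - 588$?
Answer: $761772$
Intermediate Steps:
$b = 638$ ($b = 3 - \left(\left(15 \left(- \frac{9}{5}\right) - 20\right) - 588\right) = 3 - \left(\left(-27 - 20\right) - 588\right) = 3 - \left(-47 - 588\right) = 3 - -635 = 3 + 635 = 638$)
$G = 638$
$G 1194 = 638 \cdot 1194 = 761772$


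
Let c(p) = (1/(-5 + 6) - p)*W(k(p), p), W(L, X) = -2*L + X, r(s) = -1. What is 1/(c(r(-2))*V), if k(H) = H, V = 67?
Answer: 1/134 ≈ 0.0074627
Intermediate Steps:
W(L, X) = X - 2*L
c(p) = -p*(1 - p) (c(p) = (1/(-5 + 6) - p)*(p - 2*p) = (1/1 - p)*(-p) = (1 - p)*(-p) = -p*(1 - p))
1/(c(r(-2))*V) = 1/(-(-1 - 1)*67) = 1/(-1*(-2)*67) = 1/(2*67) = 1/134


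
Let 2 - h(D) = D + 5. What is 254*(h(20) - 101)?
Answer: -31496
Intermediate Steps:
h(D) = -3 - D (h(D) = 2 - (D + 5) = 2 - (5 + D) = 2 + (-5 - D) = -3 - D)
254*(h(20) - 101) = 254*((-3 - 1*20) - 101) = 254*((-3 - 20) - 101) = 254*(-23 - 101) = 254*(-124) = -31496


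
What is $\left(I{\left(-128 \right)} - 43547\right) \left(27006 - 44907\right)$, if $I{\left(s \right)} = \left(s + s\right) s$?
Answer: $192954879$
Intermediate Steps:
$I{\left(s \right)} = 2 s^{2}$ ($I{\left(s \right)} = 2 s s = 2 s^{2}$)
$\left(I{\left(-128 \right)} - 43547\right) \left(27006 - 44907\right) = \left(2 \left(-128\right)^{2} - 43547\right) \left(27006 - 44907\right) = \left(2 \cdot 16384 - 43547\right) \left(-17901\right) = \left(32768 - 43547\right) \left(-17901\right) = \left(-10779\right) \left(-17901\right) = 192954879$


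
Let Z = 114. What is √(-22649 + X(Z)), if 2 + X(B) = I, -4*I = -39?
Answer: I*√90565/2 ≈ 150.47*I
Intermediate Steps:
I = 39/4 (I = -¼*(-39) = 39/4 ≈ 9.7500)
X(B) = 31/4 (X(B) = -2 + 39/4 = 31/4)
√(-22649 + X(Z)) = √(-22649 + 31/4) = √(-90565/4) = I*√90565/2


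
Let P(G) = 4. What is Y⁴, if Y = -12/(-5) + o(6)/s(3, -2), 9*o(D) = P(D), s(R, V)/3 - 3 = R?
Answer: 929920776976/26904200625 ≈ 34.564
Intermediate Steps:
s(R, V) = 9 + 3*R
o(D) = 4/9 (o(D) = (⅑)*4 = 4/9)
Y = 982/405 (Y = -12/(-5) + 4/(9*(9 + 3*3)) = -12*(-⅕) + 4/(9*(9 + 9)) = 12/5 + (4/9)/18 = 12/5 + (4/9)*(1/18) = 12/5 + 2/81 = 982/405 ≈ 2.4247)
Y⁴ = (982/405)⁴ = 929920776976/26904200625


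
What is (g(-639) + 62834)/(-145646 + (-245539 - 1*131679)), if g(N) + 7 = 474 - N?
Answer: -15985/130716 ≈ -0.12229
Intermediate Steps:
g(N) = 467 - N (g(N) = -7 + (474 - N) = 467 - N)
(g(-639) + 62834)/(-145646 + (-245539 - 1*131679)) = ((467 - 1*(-639)) + 62834)/(-145646 + (-245539 - 1*131679)) = ((467 + 639) + 62834)/(-145646 + (-245539 - 131679)) = (1106 + 62834)/(-145646 - 377218) = 63940/(-522864) = 63940*(-1/522864) = -15985/130716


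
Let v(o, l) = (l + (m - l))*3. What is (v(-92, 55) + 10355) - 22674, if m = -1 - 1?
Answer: -12325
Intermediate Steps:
m = -2
v(o, l) = -6 (v(o, l) = (l + (-2 - l))*3 = -2*3 = -6)
(v(-92, 55) + 10355) - 22674 = (-6 + 10355) - 22674 = 10349 - 22674 = -12325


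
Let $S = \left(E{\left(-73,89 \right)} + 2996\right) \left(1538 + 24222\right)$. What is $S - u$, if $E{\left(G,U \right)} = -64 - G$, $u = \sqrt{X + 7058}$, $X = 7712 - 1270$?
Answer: $77408800 - 30 \sqrt{15} \approx 7.7409 \cdot 10^{7}$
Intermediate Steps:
$X = 6442$ ($X = 7712 - 1270 = 6442$)
$u = 30 \sqrt{15}$ ($u = \sqrt{6442 + 7058} = \sqrt{13500} = 30 \sqrt{15} \approx 116.19$)
$S = 77408800$ ($S = \left(\left(-64 - -73\right) + 2996\right) \left(1538 + 24222\right) = \left(\left(-64 + 73\right) + 2996\right) 25760 = \left(9 + 2996\right) 25760 = 3005 \cdot 25760 = 77408800$)
$S - u = 77408800 - 30 \sqrt{15}$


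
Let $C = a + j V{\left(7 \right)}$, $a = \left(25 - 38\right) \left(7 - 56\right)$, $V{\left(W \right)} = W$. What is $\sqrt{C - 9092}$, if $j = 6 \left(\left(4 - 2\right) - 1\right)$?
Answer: $i \sqrt{8413} \approx 91.722 i$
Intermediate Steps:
$a = 637$ ($a = \left(-13\right) \left(-49\right) = 637$)
$j = 6$ ($j = 6 \left(\left(4 - 2\right) - 1\right) = 6 \left(2 - 1\right) = 6 \cdot 1 = 6$)
$C = 679$ ($C = 637 + 6 \cdot 7 = 637 + 42 = 679$)
$\sqrt{C - 9092} = \sqrt{679 - 9092} = \sqrt{-8413} = i \sqrt{8413}$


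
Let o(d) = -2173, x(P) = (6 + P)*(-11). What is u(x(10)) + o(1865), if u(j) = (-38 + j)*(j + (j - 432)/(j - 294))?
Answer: 8275329/235 ≈ 35214.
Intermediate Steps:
x(P) = -66 - 11*P
u(j) = (-38 + j)*(j + (-432 + j)/(-294 + j))
u(x(10)) + o(1865) = (16416 + (-66 - 11*10)³ - 331*(-66 - 11*10)² + 10702*(-66 - 11*10))/(-294 + (-66 - 11*10)) - 2173 = (16416 + (-66 - 110)³ - 331*(-66 - 110)² + 10702*(-66 - 110))/(-294 + (-66 - 110)) - 2173 = (16416 + (-176)³ - 331*(-176)² + 10702*(-176))/(-294 - 176) - 2173 = (16416 - 5451776 - 331*30976 - 1883552)/(-470) - 2173 = -(16416 - 5451776 - 10253056 - 1883552)/470 - 2173 = -1/470*(-17571968) - 2173 = 8785984/235 - 2173 = 8275329/235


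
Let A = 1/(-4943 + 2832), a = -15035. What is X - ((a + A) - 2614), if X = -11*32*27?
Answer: 17194096/2111 ≈ 8145.0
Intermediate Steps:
A = -1/2111 (A = 1/(-2111) = -1/2111 ≈ -0.00047371)
X = -9504 (X = -352*27 = -9504)
X - ((a + A) - 2614) = -9504 - ((-15035 - 1/2111) - 2614) = -9504 - (-31738886/2111 - 2614) = -9504 - 1*(-37257040/2111) = -9504 + 37257040/2111 = 17194096/2111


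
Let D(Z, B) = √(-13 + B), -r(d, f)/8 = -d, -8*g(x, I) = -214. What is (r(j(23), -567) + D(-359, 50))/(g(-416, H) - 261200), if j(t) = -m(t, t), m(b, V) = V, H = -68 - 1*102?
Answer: 736/1044693 - 4*√37/1044693 ≈ 0.00068122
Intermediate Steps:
H = -170 (H = -68 - 102 = -170)
g(x, I) = 107/4 (g(x, I) = -⅛*(-214) = 107/4)
j(t) = -t
r(d, f) = 8*d (r(d, f) = -(-8)*d = 8*d)
(r(j(23), -567) + D(-359, 50))/(g(-416, H) - 261200) = (8*(-1*23) + √(-13 + 50))/(107/4 - 261200) = (8*(-23) + √37)/(-1044693/4) = (-184 + √37)*(-4/1044693) = 736/1044693 - 4*√37/1044693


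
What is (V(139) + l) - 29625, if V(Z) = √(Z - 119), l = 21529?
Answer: -8096 + 2*√5 ≈ -8091.5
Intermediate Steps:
V(Z) = √(-119 + Z)
(V(139) + l) - 29625 = (√(-119 + 139) + 21529) - 29625 = (√20 + 21529) - 29625 = (2*√5 + 21529) - 29625 = (21529 + 2*√5) - 29625 = -8096 + 2*√5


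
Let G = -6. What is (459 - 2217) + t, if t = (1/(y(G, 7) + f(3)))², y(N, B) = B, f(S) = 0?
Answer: -86141/49 ≈ -1758.0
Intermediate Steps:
t = 1/49 (t = (1/(7 + 0))² = (1/7)² = (⅐)² = 1/49 ≈ 0.020408)
(459 - 2217) + t = (459 - 2217) + 1/49 = -1758 + 1/49 = -86141/49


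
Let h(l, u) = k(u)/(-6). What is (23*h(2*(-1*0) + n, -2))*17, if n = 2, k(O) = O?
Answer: 391/3 ≈ 130.33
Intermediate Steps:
h(l, u) = -u/6 (h(l, u) = u/(-6) = u*(-⅙) = -u/6)
(23*h(2*(-1*0) + n, -2))*17 = (23*(-⅙*(-2)))*17 = (23*(⅓))*17 = (23/3)*17 = 391/3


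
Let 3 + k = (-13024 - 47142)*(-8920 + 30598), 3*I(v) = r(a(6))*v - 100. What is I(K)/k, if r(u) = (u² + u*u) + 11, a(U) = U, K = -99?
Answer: 8317/3912835653 ≈ 2.1256e-6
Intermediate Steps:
r(u) = 11 + 2*u² (r(u) = (u² + u²) + 11 = 2*u² + 11 = 11 + 2*u²)
I(v) = -100/3 + 83*v/3 (I(v) = ((11 + 2*6²)*v - 100)/3 = ((11 + 2*36)*v - 100)/3 = ((11 + 72)*v - 100)/3 = (83*v - 100)/3 = (-100 + 83*v)/3 = -100/3 + 83*v/3)
k = -1304278551 (k = -3 + (-13024 - 47142)*(-8920 + 30598) = -3 - 60166*21678 = -3 - 1304278548 = -1304278551)
I(K)/k = (-100/3 + (83/3)*(-99))/(-1304278551) = (-100/3 - 2739)*(-1/1304278551) = -8317/3*(-1/1304278551) = 8317/3912835653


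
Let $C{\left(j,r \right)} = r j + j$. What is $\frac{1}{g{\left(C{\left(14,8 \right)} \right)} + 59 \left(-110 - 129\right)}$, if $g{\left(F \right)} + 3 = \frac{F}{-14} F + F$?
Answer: $- \frac{1}{15112} \approx -6.6173 \cdot 10^{-5}$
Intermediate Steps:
$C{\left(j,r \right)} = j + j r$ ($C{\left(j,r \right)} = j r + j = j + j r$)
$g{\left(F \right)} = -3 + F - \frac{F^{2}}{14}$ ($g{\left(F \right)} = -3 + \left(\frac{F}{-14} F + F\right) = -3 + \left(F \left(- \frac{1}{14}\right) F + F\right) = -3 + \left(- \frac{F}{14} F + F\right) = -3 - \left(- F + \frac{F^{2}}{14}\right) = -3 + F - \frac{F^{2}}{14}$)
$\frac{1}{g{\left(C{\left(14,8 \right)} \right)} + 59 \left(-110 - 129\right)} = \frac{1}{\left(-3 + 14 \left(1 + 8\right) - \frac{\left(14 \left(1 + 8\right)\right)^{2}}{14}\right) + 59 \left(-110 - 129\right)} = \frac{1}{\left(-3 + 14 \cdot 9 - \frac{\left(14 \cdot 9\right)^{2}}{14}\right) + 59 \left(-239\right)} = \frac{1}{\left(-3 + 126 - \frac{126^{2}}{14}\right) - 14101} = \frac{1}{\left(-3 + 126 - 1134\right) - 14101} = \frac{1}{-1011 - 14101} = \frac{1}{-15112} = - \frac{1}{15112}$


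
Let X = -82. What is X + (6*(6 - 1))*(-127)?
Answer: -3892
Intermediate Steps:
X + (6*(6 - 1))*(-127) = -82 + (6*(6 - 1))*(-127) = -82 + (6*5)*(-127) = -82 + 30*(-127) = -82 - 3810 = -3892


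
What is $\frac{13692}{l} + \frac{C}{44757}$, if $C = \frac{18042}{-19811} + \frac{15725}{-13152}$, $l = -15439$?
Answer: $- \frac{159679477616436169}{180043867773845856} \approx -0.88689$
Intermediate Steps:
$C = - \frac{548816359}{260554272}$ ($C = 18042 \left(- \frac{1}{19811}\right) + 15725 \left(- \frac{1}{13152}\right) = - \frac{18042}{19811} - \frac{15725}{13152} = - \frac{548816359}{260554272} \approx -2.1063$)
$\frac{13692}{l} + \frac{C}{44757} = \frac{13692}{-15439} - \frac{548816359}{260554272 \cdot 44757} = 13692 \left(- \frac{1}{15439}\right) - \frac{548816359}{11661627551904} = - \frac{13692}{15439} - \frac{548816359}{11661627551904} = - \frac{159679477616436169}{180043867773845856}$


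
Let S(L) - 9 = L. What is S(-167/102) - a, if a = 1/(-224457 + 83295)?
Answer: 2944799/399959 ≈ 7.3628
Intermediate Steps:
a = -1/141162 (a = 1/(-141162) = -1/141162 ≈ -7.0841e-6)
S(L) = 9 + L
S(-167/102) - a = (9 - 167/102) - 1*(-1/141162) = (9 - 167*1/102) + 1/141162 = (9 - 167/102) + 1/141162 = 751/102 + 1/141162 = 2944799/399959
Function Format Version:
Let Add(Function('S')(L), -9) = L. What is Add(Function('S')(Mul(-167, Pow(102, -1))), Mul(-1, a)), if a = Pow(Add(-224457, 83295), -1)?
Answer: Rational(2944799, 399959) ≈ 7.3628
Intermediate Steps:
a = Rational(-1, 141162) (a = Pow(-141162, -1) = Rational(-1, 141162) ≈ -7.0841e-6)
Function('S')(L) = Add(9, L)
Add(Function('S')(Mul(-167, Pow(102, -1))), Mul(-1, a)) = Add(Add(9, Mul(-167, Pow(102, -1))), Mul(-1, Rational(-1, 141162))) = Add(Add(9, Mul(-167, Rational(1, 102))), Rational(1, 141162)) = Add(Add(9, Rational(-167, 102)), Rational(1, 141162)) = Add(Rational(751, 102), Rational(1, 141162)) = Rational(2944799, 399959)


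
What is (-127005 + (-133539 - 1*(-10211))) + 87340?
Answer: -162993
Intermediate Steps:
(-127005 + (-133539 - 1*(-10211))) + 87340 = (-127005 + (-133539 + 10211)) + 87340 = (-127005 - 123328) + 87340 = -250333 + 87340 = -162993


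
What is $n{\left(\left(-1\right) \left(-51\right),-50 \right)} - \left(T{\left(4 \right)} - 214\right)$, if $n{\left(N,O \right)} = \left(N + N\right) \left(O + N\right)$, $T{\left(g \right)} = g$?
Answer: $312$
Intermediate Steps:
$n{\left(N,O \right)} = 2 N \left(N + O\right)$
$n{\left(\left(-1\right) \left(-51\right),-50 \right)} - \left(T{\left(4 \right)} - 214\right) = 2 \left(\left(-1\right) \left(-51\right)\right) \left(\left(-1\right) \left(-51\right) - 50\right) - \left(4 - 214\right) = 2 \cdot 51 \left(51 - 50\right) - \left(4 - 214\right) = 2 \cdot 51 \cdot 1 - -210 = 102 + 210 = 312$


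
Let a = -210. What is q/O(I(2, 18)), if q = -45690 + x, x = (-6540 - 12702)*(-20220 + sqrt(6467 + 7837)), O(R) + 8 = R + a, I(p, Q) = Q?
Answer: -7780551/4 + 9621*sqrt(894)/25 ≈ -1.9336e+6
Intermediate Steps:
O(R) = -218 + R (O(R) = -8 + (R - 210) = -8 + (-210 + R) = -218 + R)
x = 389073240 - 76968*sqrt(894) (x = -19242*(-20220 + sqrt(14304)) = -19242*(-20220 + 4*sqrt(894)) = 389073240 - 76968*sqrt(894) ≈ 3.8677e+8)
q = 389027550 - 76968*sqrt(894) (q = -45690 + (389073240 - 76968*sqrt(894)) = 389027550 - 76968*sqrt(894) ≈ 3.8673e+8)
q/O(I(2, 18)) = (389027550 - 76968*sqrt(894))/(-218 + 18) = (389027550 - 76968*sqrt(894))/(-200) = (389027550 - 76968*sqrt(894))*(-1/200) = -7780551/4 + 9621*sqrt(894)/25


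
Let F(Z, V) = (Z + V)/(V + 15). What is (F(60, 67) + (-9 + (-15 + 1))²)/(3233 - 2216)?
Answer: 385/738 ≈ 0.52168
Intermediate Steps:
F(Z, V) = (V + Z)/(15 + V)
(F(60, 67) + (-9 + (-15 + 1))²)/(3233 - 2216) = ((67 + 60)/(15 + 67) + (-9 + (-15 + 1))²)/(3233 - 2216) = (127/82 + (-9 - 14)²)/1017 = ((1/82)*127 + (-23)²)*(1/1017) = (127/82 + 529)*(1/1017) = (43505/82)*(1/1017) = 385/738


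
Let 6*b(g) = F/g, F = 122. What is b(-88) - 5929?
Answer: -1565317/264 ≈ -5929.2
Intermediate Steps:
b(g) = 61/(3*g) (b(g) = (122/g)/6 = 61/(3*g))
b(-88) - 5929 = (61/3)/(-88) - 5929 = (61/3)*(-1/88) - 5929 = -61/264 - 5929 = -1565317/264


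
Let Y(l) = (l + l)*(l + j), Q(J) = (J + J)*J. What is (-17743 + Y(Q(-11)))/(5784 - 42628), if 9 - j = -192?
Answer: -196669/36844 ≈ -5.3379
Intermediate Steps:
j = 201 (j = 9 - 1*(-192) = 9 + 192 = 201)
Q(J) = 2*J**2 (Q(J) = (2*J)*J = 2*J**2)
Y(l) = 2*l*(201 + l) (Y(l) = (l + l)*(l + 201) = (2*l)*(201 + l) = 2*l*(201 + l))
(-17743 + Y(Q(-11)))/(5784 - 42628) = (-17743 + 2*(2*(-11)**2)*(201 + 2*(-11)**2))/(5784 - 42628) = (-17743 + 2*(2*121)*(201 + 2*121))/(-36844) = (-17743 + 2*242*(201 + 242))*(-1/36844) = (-17743 + 2*242*443)*(-1/36844) = (-17743 + 214412)*(-1/36844) = 196669*(-1/36844) = -196669/36844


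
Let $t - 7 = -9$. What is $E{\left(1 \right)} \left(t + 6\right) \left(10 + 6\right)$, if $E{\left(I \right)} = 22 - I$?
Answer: $1344$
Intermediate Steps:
$t = -2$ ($t = 7 - 9 = -2$)
$E{\left(1 \right)} \left(t + 6\right) \left(10 + 6\right) = \left(22 - 1\right) \left(-2 + 6\right) \left(10 + 6\right) = \left(22 - 1\right) 4 \cdot 16 = 21 \cdot 64 = 1344$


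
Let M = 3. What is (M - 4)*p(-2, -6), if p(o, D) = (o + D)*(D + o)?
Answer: -64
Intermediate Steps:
p(o, D) = (D + o)**2 (p(o, D) = (D + o)*(D + o) = (D + o)**2)
(M - 4)*p(-2, -6) = (3 - 4)*(-6 - 2)**2 = -1*(-8)**2 = -1*64 = -64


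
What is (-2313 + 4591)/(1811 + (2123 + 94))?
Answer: 1139/2014 ≈ 0.56554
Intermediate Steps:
(-2313 + 4591)/(1811 + (2123 + 94)) = 2278/(1811 + 2217) = 2278/4028 = 2278*(1/4028) = 1139/2014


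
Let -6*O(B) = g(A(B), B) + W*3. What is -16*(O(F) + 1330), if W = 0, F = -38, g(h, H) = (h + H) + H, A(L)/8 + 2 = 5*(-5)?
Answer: -66176/3 ≈ -22059.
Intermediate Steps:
A(L) = -216 (A(L) = -16 + 8*(5*(-5)) = -16 + 8*(-25) = -16 - 200 = -216)
g(h, H) = h + 2*H (g(h, H) = (H + h) + H = h + 2*H)
O(B) = 36 - B/3 (O(B) = -((-216 + 2*B) + 0*3)/6 = -((-216 + 2*B) + 0)/6 = -(-216 + 2*B)/6 = 36 - B/3)
-16*(O(F) + 1330) = -16*((36 - 1/3*(-38)) + 1330) = -16*((36 + 38/3) + 1330) = -16*(146/3 + 1330) = -16*4136/3 = -66176/3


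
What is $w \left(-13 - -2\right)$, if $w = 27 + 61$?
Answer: $-968$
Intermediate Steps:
$w = 88$
$w \left(-13 - -2\right) = 88 \left(-13 - -2\right) = 88 \left(-13 + 2\right) = 88 \left(-11\right) = -968$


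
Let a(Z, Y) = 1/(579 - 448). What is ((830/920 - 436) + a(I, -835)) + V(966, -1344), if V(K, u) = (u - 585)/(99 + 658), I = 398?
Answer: -3992734507/9123364 ≈ -437.64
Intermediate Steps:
V(K, u) = -585/757 + u/757 (V(K, u) = (-585 + u)/757 = (-585 + u)*(1/757) = -585/757 + u/757)
a(Z, Y) = 1/131
((830/920 - 436) + a(I, -835)) + V(966, -1344) = ((830/920 - 436) + 1/131) + (-585/757 + (1/757)*(-1344)) = (((1/920)*830 - 436) + 1/131) + (-585/757 - 1344/757) = ((83/92 - 436) + 1/131) - 1929/757 = (-40029/92 + 1/131) - 1929/757 = -5243707/12052 - 1929/757 = -3992734507/9123364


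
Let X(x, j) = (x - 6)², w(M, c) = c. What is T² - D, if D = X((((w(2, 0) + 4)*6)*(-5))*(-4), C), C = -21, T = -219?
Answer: -176715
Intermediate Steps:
X(x, j) = (-6 + x)²
D = 224676 (D = (-6 + (((0 + 4)*6)*(-5))*(-4))² = (-6 + ((4*6)*(-5))*(-4))² = (-6 + (24*(-5))*(-4))² = (-6 - 120*(-4))² = (-6 + 480)² = 474² = 224676)
T² - D = (-219)² - 1*224676 = 47961 - 224676 = -176715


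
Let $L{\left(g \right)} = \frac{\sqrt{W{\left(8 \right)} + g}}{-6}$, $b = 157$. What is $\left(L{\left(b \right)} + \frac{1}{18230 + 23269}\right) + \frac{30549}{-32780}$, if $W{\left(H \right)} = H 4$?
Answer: $- \frac{1267720171}{1360337220} - \frac{\sqrt{21}}{2} \approx -3.2232$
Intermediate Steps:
$W{\left(H \right)} = 4 H$
$L{\left(g \right)} = - \frac{\sqrt{32 + g}}{6}$ ($L{\left(g \right)} = \frac{\sqrt{4 \cdot 8 + g}}{-6} = \sqrt{32 + g} \left(- \frac{1}{6}\right) = - \frac{\sqrt{32 + g}}{6}$)
$\left(L{\left(b \right)} + \frac{1}{18230 + 23269}\right) + \frac{30549}{-32780} = \left(- \frac{\sqrt{32 + 157}}{6} + \frac{1}{18230 + 23269}\right) + \frac{30549}{-32780} = \left(- \frac{\sqrt{189}}{6} + \frac{1}{41499}\right) + 30549 \left(- \frac{1}{32780}\right) = \left(- \frac{3 \sqrt{21}}{6} + \frac{1}{41499}\right) - \frac{30549}{32780} = \left(- \frac{\sqrt{21}}{2} + \frac{1}{41499}\right) - \frac{30549}{32780} = \left(\frac{1}{41499} - \frac{\sqrt{21}}{2}\right) - \frac{30549}{32780} = - \frac{1267720171}{1360337220} - \frac{\sqrt{21}}{2}$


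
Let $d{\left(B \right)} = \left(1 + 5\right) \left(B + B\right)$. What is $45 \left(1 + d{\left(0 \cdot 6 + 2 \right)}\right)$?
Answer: $1125$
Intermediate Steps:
$d{\left(B \right)} = 12 B$ ($d{\left(B \right)} = 6 \cdot 2 B = 12 B$)
$45 \left(1 + d{\left(0 \cdot 6 + 2 \right)}\right) = 45 \left(1 + 12 \left(0 \cdot 6 + 2\right)\right) = 45 \left(1 + 12 \left(0 + 2\right)\right) = 45 \left(1 + 12 \cdot 2\right) = 45 \left(1 + 24\right) = 45 \cdot 25 = 1125$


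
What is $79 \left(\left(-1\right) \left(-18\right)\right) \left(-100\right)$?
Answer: $-142200$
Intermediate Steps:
$79 \left(\left(-1\right) \left(-18\right)\right) \left(-100\right) = 79 \cdot 18 \left(-100\right) = 1422 \left(-100\right) = -142200$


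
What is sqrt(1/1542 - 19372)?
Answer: I*sqrt(46062042666)/1542 ≈ 139.18*I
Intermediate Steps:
sqrt(1/1542 - 19372) = sqrt(-29871623/1542) = I*sqrt(46062042666)/1542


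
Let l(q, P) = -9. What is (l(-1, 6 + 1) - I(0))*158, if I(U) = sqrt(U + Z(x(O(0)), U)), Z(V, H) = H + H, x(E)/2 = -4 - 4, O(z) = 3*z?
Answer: -1422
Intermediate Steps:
x(E) = -16 (x(E) = 2*(-4 - 4) = 2*(-8) = -16)
Z(V, H) = 2*H
I(U) = sqrt(3)*sqrt(U) (I(U) = sqrt(U + 2*U) = sqrt(3*U) = sqrt(3)*sqrt(U))
(l(-1, 6 + 1) - I(0))*158 = (-9 - sqrt(3)*sqrt(0))*158 = (-9 - sqrt(3)*0)*158 = (-9 - 1*0)*158 = (-9 + 0)*158 = -9*158 = -1422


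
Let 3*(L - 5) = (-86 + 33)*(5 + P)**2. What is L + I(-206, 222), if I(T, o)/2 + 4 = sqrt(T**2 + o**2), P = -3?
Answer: -221/3 + 4*sqrt(22930) ≈ 532.04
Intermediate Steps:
I(T, o) = -8 + 2*sqrt(T**2 + o**2)
L = -197/3 (L = 5 + ((-86 + 33)*(5 - 3)**2)/3 = 5 + (-53*2**2)/3 = 5 + (-53*4)/3 = 5 + (1/3)*(-212) = 5 - 212/3 = -197/3 ≈ -65.667)
L + I(-206, 222) = -197/3 + (-8 + 2*sqrt((-206)**2 + 222**2)) = -197/3 + (-8 + 2*sqrt(42436 + 49284)) = -197/3 + (-8 + 2*sqrt(91720)) = -197/3 + (-8 + 2*(2*sqrt(22930))) = -197/3 + (-8 + 4*sqrt(22930)) = -221/3 + 4*sqrt(22930)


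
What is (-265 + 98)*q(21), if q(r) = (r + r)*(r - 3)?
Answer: -126252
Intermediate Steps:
q(r) = 2*r*(-3 + r) (q(r) = (2*r)*(-3 + r) = 2*r*(-3 + r))
(-265 + 98)*q(21) = (-265 + 98)*(2*21*(-3 + 21)) = -334*21*18 = -167*756 = -126252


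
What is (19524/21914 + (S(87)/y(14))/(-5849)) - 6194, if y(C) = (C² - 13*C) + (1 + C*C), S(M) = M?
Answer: -83746076864803/13522461023 ≈ -6193.1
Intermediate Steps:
y(C) = 1 - 13*C + 2*C² (y(C) = (C² - 13*C) + (1 + C²) = 1 - 13*C + 2*C²)
(19524/21914 + (S(87)/y(14))/(-5849)) - 6194 = (19524/21914 + (87/(1 - 13*14 + 2*14²))/(-5849)) - 6194 = (19524*(1/21914) + (87/(1 - 182 + 2*196))*(-1/5849)) - 6194 = (9762/10957 + (87/(1 - 182 + 392))*(-1/5849)) - 6194 = (9762/10957 + (87/211)*(-1/5849)) - 6194 = (9762/10957 - 87/1234139) - 6194 = 12046711659/13522461023 - 6194 = -83746076864803/13522461023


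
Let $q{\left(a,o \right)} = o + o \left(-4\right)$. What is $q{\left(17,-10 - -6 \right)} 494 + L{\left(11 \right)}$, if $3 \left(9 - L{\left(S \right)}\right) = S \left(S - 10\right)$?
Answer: $\frac{17800}{3} \approx 5933.3$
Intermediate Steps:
$L{\left(S \right)} = 9 - \frac{S \left(-10 + S\right)}{3}$ ($L{\left(S \right)} = 9 - \frac{S \left(S - 10\right)}{3} = 9 - \frac{S \left(-10 + S\right)}{3}$)
$q{\left(a,o \right)} = - 3 o$ ($q{\left(a,o \right)} = o - 4 o = - 3 o$)
$q{\left(17,-10 - -6 \right)} 494 + L{\left(11 \right)} = - 3 \left(-10 - -6\right) 494 + \left(9 - \frac{11^{2}}{3} + \frac{10}{3} \cdot 11\right) = - 3 \left(-10 + 6\right) 494 + \left(9 - \frac{121}{3} + \frac{110}{3}\right) = \left(-3\right) \left(-4\right) 494 + \left(9 - \frac{121}{3} + \frac{110}{3}\right) = 12 \cdot 494 + \frac{16}{3} = 5928 + \frac{16}{3} = \frac{17800}{3}$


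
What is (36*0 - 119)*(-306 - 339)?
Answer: 76755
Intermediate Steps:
(36*0 - 119)*(-306 - 339) = (0 - 119)*(-645) = -119*(-645) = 76755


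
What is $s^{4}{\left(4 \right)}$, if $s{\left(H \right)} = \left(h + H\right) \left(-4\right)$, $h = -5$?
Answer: $256$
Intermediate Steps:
$s{\left(H \right)} = 20 - 4 H$ ($s{\left(H \right)} = \left(-5 + H\right) \left(-4\right) = 20 - 4 H$)
$s^{4}{\left(4 \right)} = \left(20 - 16\right)^{4} = 4^{4} = 256$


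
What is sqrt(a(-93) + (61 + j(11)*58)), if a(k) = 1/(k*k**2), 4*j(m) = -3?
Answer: sqrt(5236363698)/17298 ≈ 4.1833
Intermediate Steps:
j(m) = -3/4 (j(m) = (1/4)*(-3) = -3/4)
a(k) = k**(-3) (a(k) = 1/(k**3) = k**(-3))
sqrt(a(-93) + (61 + j(11)*58)) = sqrt((-93)**(-3) + (61 - 3/4*58)) = sqrt(-1/804357 + (61 - 87/2)) = sqrt(-1/804357 + 35/2) = sqrt(28152493/1608714) = sqrt(5236363698)/17298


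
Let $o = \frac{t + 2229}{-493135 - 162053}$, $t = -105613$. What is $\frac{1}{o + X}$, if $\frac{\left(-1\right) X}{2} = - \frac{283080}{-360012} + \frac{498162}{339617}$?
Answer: $- \frac{1668903000715749}{7257209288959066} \approx -0.22996$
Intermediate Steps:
$o = \frac{25846}{163797}$ ($o = \frac{-105613 + 2229}{-493135 - 162053} = - \frac{103384}{-655188} = \left(-103384\right) \left(- \frac{1}{655188}\right) = \frac{25846}{163797} \approx 0.15779$)
$X = - \frac{45913846384}{10188849617}$ ($X = - 2 \left(- \frac{283080}{-360012} + \frac{498162}{339617}\right) = - 2 \left(\left(-283080\right) \left(- \frac{1}{360012}\right) + 498162 \cdot \frac{1}{339617}\right) = - 2 \left(\frac{23590}{30001} + \frac{498162}{339617}\right) = \left(-2\right) \frac{22956923192}{10188849617} = - \frac{45913846384}{10188849617} \approx -4.5063$)
$\frac{1}{o + X} = \frac{1}{\frac{25846}{163797} - \frac{45913846384}{10188849617}} = \frac{1}{- \frac{7257209288959066}{1668903000715749}} = - \frac{1668903000715749}{7257209288959066}$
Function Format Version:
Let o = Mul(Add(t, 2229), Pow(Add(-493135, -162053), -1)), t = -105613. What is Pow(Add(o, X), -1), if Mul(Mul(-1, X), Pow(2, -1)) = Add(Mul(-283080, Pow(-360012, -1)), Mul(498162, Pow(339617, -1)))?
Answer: Rational(-1668903000715749, 7257209288959066) ≈ -0.22996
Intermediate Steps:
o = Rational(25846, 163797) (o = Mul(Add(-105613, 2229), Pow(Add(-493135, -162053), -1)) = Mul(-103384, Pow(-655188, -1)) = Mul(-103384, Rational(-1, 655188)) = Rational(25846, 163797) ≈ 0.15779)
X = Rational(-45913846384, 10188849617) (X = Mul(-2, Add(Mul(-283080, Pow(-360012, -1)), Mul(498162, Pow(339617, -1)))) = Mul(-2, Add(Mul(-283080, Rational(-1, 360012)), Mul(498162, Rational(1, 339617)))) = Mul(-2, Add(Rational(23590, 30001), Rational(498162, 339617))) = Mul(-2, Rational(22956923192, 10188849617)) = Rational(-45913846384, 10188849617) ≈ -4.5063)
Pow(Add(o, X), -1) = Pow(Add(Rational(25846, 163797), Rational(-45913846384, 10188849617)), -1) = Pow(Rational(-7257209288959066, 1668903000715749), -1) = Rational(-1668903000715749, 7257209288959066)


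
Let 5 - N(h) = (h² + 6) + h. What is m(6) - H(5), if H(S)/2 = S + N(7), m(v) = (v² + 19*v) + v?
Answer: 260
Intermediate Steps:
N(h) = -1 - h - h² (N(h) = 5 - ((h² + 6) + h) = 5 - ((6 + h²) + h) = 5 - (6 + h + h²) = 5 + (-6 - h - h²) = -1 - h - h²)
m(v) = v² + 20*v
H(S) = -114 + 2*S (H(S) = 2*(S + (-1 - 1*7 - 1*7²)) = 2*(S + (-1 - 7 - 1*49)) = 2*(S + (-1 - 7 - 49)) = 2*(S - 57) = 2*(-57 + S) = -114 + 2*S)
m(6) - H(5) = 6*(20 + 6) - (-114 + 2*5) = 6*26 - (-114 + 10) = 156 - 1*(-104) = 156 + 104 = 260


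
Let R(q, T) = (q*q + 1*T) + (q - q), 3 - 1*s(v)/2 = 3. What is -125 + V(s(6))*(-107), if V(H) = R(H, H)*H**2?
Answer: -125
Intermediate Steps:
s(v) = 0 (s(v) = 6 - 2*3 = 6 - 6 = 0)
R(q, T) = T + q**2 (R(q, T) = (q**2 + T) + 0 = (T + q**2) + 0 = T + q**2)
V(H) = H**2*(H + H**2) (V(H) = (H + H**2)*H**2 = H**2*(H + H**2))
-125 + V(s(6))*(-107) = -125 + (0**3*(1 + 0))*(-107) = -125 + (0*1)*(-107) = -125 + 0*(-107) = -125 + 0 = -125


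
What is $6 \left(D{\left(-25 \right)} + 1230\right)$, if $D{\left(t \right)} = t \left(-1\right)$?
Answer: $7530$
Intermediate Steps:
$D{\left(t \right)} = - t$
$6 \left(D{\left(-25 \right)} + 1230\right) = 6 \left(\left(-1\right) \left(-25\right) + 1230\right) = 6 \left(25 + 1230\right) = 6 \cdot 1255 = 7530$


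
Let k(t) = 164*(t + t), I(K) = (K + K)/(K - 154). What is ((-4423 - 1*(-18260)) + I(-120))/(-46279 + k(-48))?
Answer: -1895789/8497151 ≈ -0.22311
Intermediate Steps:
I(K) = 2*K/(-154 + K) (I(K) = (2*K)/(-154 + K) = 2*K/(-154 + K))
k(t) = 328*t (k(t) = 164*(2*t) = 328*t)
((-4423 - 1*(-18260)) + I(-120))/(-46279 + k(-48)) = ((-4423 - 1*(-18260)) + 2*(-120)/(-154 - 120))/(-46279 + 328*(-48)) = ((-4423 + 18260) + 2*(-120)/(-274))/(-46279 - 15744) = (13837 + 2*(-120)*(-1/274))/(-62023) = (13837 + 120/137)*(-1/62023) = (1895789/137)*(-1/62023) = -1895789/8497151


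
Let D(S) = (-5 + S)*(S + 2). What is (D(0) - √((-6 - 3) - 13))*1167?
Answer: -11670 - 1167*I*√22 ≈ -11670.0 - 5473.7*I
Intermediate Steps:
D(S) = (-5 + S)*(2 + S)
(D(0) - √((-6 - 3) - 13))*1167 = ((-10 + 0² - 3*0) - √((-6 - 3) - 13))*1167 = ((-10 + 0 + 0) - √(-9 - 13))*1167 = (-10 - √(-22))*1167 = (-10 - I*√22)*1167 = -11670 - 1167*I*√22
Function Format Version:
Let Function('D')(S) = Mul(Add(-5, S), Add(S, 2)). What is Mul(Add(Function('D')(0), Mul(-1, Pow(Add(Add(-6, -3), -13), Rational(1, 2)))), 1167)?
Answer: Add(-11670, Mul(-1167, I, Pow(22, Rational(1, 2)))) ≈ Add(-11670., Mul(-5473.7, I))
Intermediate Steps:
Function('D')(S) = Mul(Add(-5, S), Add(2, S))
Mul(Add(Function('D')(0), Mul(-1, Pow(Add(Add(-6, -3), -13), Rational(1, 2)))), 1167) = Mul(Add(Add(-10, Pow(0, 2), Mul(-3, 0)), Mul(-1, Pow(Add(Add(-6, -3), -13), Rational(1, 2)))), 1167) = Mul(Add(Add(-10, 0, 0), Mul(-1, Pow(Add(-9, -13), Rational(1, 2)))), 1167) = Mul(Add(-10, Mul(-1, Pow(-22, Rational(1, 2)))), 1167) = Mul(Add(-10, Mul(-1, Mul(I, Pow(22, Rational(1, 2))))), 1167) = Mul(Add(-10, Mul(-1, I, Pow(22, Rational(1, 2)))), 1167) = Add(-11670, Mul(-1167, I, Pow(22, Rational(1, 2))))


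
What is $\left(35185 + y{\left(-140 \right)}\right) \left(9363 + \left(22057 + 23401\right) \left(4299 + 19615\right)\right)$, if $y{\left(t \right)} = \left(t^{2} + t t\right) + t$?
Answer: $80711143683875$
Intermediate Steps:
$y{\left(t \right)} = t + 2 t^{2}$ ($y{\left(t \right)} = \left(t^{2} + t^{2}\right) + t = 2 t^{2} + t = t + 2 t^{2}$)
$\left(35185 + y{\left(-140 \right)}\right) \left(9363 + \left(22057 + 23401\right) \left(4299 + 19615\right)\right) = \left(35185 - 140 \left(1 + 2 \left(-140\right)\right)\right) \left(9363 + \left(22057 + 23401\right) \left(4299 + 19615\right)\right) = \left(35185 - 140 \left(1 - 280\right)\right) \left(9363 + 45458 \cdot 23914\right) = \left(35185 - -39060\right) \left(9363 + 1087082612\right) = \left(35185 + 39060\right) 1087091975 = 74245 \cdot 1087091975 = 80711143683875$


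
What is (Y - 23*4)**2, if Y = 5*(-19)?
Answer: 34969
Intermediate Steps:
Y = -95
(Y - 23*4)**2 = (-95 - 23*4)**2 = (-95 - 92)**2 = (-187)**2 = 34969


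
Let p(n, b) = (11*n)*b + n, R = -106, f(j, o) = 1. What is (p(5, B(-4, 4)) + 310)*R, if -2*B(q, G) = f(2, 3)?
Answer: -30475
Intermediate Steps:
B(q, G) = -½ (B(q, G) = -½*1 = -½)
p(n, b) = n + 11*b*n (p(n, b) = 11*b*n + n = n + 11*b*n)
(p(5, B(-4, 4)) + 310)*R = (5*(1 + 11*(-½)) + 310)*(-106) = (5*(1 - 11/2) + 310)*(-106) = (5*(-9/2) + 310)*(-106) = (-45/2 + 310)*(-106) = (575/2)*(-106) = -30475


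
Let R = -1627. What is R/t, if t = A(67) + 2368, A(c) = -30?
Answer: -1627/2338 ≈ -0.69589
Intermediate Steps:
t = 2338 (t = -30 + 2368 = 2338)
R/t = -1627/2338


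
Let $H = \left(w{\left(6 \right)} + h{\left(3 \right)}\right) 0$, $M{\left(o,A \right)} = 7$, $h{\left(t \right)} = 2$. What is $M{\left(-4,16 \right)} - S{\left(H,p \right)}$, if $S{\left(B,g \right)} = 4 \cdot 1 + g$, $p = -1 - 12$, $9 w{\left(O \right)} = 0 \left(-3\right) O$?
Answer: $16$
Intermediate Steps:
$w{\left(O \right)} = 0$ ($w{\left(O \right)} = \frac{0 \left(-3\right) O}{9} = \frac{0 O}{9} = \frac{1}{9} \cdot 0 = 0$)
$p = -13$ ($p = -1 - 12 = -13$)
$H = 0$ ($H = \left(0 + 2\right) 0 = 2 \cdot 0 = 0$)
$S{\left(B,g \right)} = 4 + g$
$M{\left(-4,16 \right)} - S{\left(H,p \right)} = 7 - \left(4 - 13\right) = 7 - -9 = 7 + 9 = 16$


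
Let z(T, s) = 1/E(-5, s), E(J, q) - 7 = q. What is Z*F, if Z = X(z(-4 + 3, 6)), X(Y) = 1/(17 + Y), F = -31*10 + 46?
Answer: -572/37 ≈ -15.459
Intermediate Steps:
E(J, q) = 7 + q
z(T, s) = 1/(7 + s)
F = -264 (F = -310 + 46 = -264)
Z = 13/222 (Z = 1/(17 + 1/(7 + 6)) = 1/(17 + 1/13) = 1/(222/13) = 13/222 ≈ 0.058559)
Z*F = (13/222)*(-264) = -572/37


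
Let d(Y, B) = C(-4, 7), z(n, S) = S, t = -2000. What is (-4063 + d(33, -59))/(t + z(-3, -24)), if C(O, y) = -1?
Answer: 508/253 ≈ 2.0079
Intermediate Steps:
d(Y, B) = -1
(-4063 + d(33, -59))/(t + z(-3, -24)) = (-4063 - 1)/(-2000 - 24) = -4064/(-2024) = -4064*(-1/2024) = 508/253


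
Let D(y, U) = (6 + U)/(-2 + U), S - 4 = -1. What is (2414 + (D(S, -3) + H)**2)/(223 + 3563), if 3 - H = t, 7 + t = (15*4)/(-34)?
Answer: 6113917/9117950 ≈ 0.67054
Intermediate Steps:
S = 3 (S = 4 - 1 = 3)
D(y, U) = (6 + U)/(-2 + U)
t = -149/17 (t = -7 + (15*4)/(-34) = -7 + 60*(-1/34) = -7 - 30/17 = -149/17 ≈ -8.7647)
H = 200/17 (H = 3 - 1*(-149/17) = 3 + 149/17 = 200/17 ≈ 11.765)
(2414 + (D(S, -3) + H)**2)/(223 + 3563) = (2414 + ((6 - 3)/(-2 - 3) + 200/17)**2)/(223 + 3563) = (2414 + (3/(-5) + 200/17)**2)/3786 = (2414 + (-1/5*3 + 200/17)**2)*(1/3786) = (2414 + (-3/5 + 200/17)**2)*(1/3786) = (2414 + (949/85)**2)*(1/3786) = (2414 + 900601/7225)*(1/3786) = (18341751/7225)*(1/3786) = 6113917/9117950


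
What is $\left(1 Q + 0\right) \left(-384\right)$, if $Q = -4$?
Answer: $1536$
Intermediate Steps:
$\left(1 Q + 0\right) \left(-384\right) = \left(1 \left(-4\right) + 0\right) \left(-384\right) = \left(-4 + 0\right) \left(-384\right) = \left(-4\right) \left(-384\right) = 1536$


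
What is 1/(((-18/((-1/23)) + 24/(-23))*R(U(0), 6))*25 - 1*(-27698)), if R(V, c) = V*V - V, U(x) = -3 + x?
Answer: 23/3486454 ≈ 6.5970e-6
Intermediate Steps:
R(V, c) = V² - V
1/(((-18/((-1/23)) + 24/(-23))*R(U(0), 6))*25 - 1*(-27698)) = 1/(((-18/((-1/23)) + 24/(-23))*((-3 + 0)*(-1 + (-3 + 0))))*25 - 1*(-27698)) = 1/(((-18/((-1*1/23)) + 24*(-1/23))*(-3*(-1 - 3)))*25 + 27698) = 1/(((-18/(-1/23) - 24/23)*(-3*(-4)))*25 + 27698) = 1/(((-18*(-23) - 24/23)*12)*25 + 27698) = 1/(((414 - 24/23)*12)*25 + 27698) = 1/(((9498/23)*12)*25 + 27698) = 1/((113976/23)*25 + 27698) = 1/(2849400/23 + 27698) = 1/(3486454/23) = 23/3486454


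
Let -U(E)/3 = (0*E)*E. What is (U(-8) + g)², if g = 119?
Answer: 14161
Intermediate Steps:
U(E) = 0 (U(E) = -3*0*E*E = -0*E = -3*0 = 0)
(U(-8) + g)² = (0 + 119)² = 119² = 14161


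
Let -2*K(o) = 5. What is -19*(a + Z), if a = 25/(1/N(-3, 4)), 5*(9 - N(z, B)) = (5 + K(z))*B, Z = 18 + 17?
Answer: -3990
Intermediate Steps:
Z = 35
K(o) = -5/2 (K(o) = -½*5 = -5/2)
N(z, B) = 9 - B/2 (N(z, B) = 9 - (5 - 5/2)*B/5 = 9 - B/2)
a = 175 (a = 25/(1/(9 - ½*4)) = 25/(1/(9 - 2)) = 25/(1/7) = 25/(⅐) = 25*7 = 175)
-19*(a + Z) = -19*(175 + 35) = -19*210 = -3990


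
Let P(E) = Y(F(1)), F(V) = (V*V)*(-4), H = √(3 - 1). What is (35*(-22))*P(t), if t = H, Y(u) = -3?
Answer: 2310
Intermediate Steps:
H = √2 ≈ 1.4142
F(V) = -4*V² (F(V) = V²*(-4) = -4*V²)
t = √2 ≈ 1.4142
P(E) = -3
(35*(-22))*P(t) = (35*(-22))*(-3) = -770*(-3) = 2310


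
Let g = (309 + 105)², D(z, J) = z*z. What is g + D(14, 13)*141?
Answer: 199032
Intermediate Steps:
D(z, J) = z²
g = 171396 (g = 414² = 171396)
g + D(14, 13)*141 = 171396 + 14²*141 = 171396 + 196*141 = 171396 + 27636 = 199032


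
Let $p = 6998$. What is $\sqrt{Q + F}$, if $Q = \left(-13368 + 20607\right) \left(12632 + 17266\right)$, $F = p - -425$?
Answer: $\sqrt{216439045} \approx 14712.0$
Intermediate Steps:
$F = 7423$ ($F = 6998 - -425 = 6998 + 425 = 7423$)
$Q = 216431622$ ($Q = 7239 \cdot 29898 = 216431622$)
$\sqrt{Q + F} = \sqrt{216431622 + 7423} = \sqrt{216439045}$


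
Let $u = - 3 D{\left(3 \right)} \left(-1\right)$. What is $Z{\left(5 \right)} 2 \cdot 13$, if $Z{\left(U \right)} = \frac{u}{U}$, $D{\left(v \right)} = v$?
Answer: $\frac{234}{5} \approx 46.8$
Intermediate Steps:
$u = 9$ ($u = \left(-3\right) 3 \left(-1\right) = \left(-9\right) \left(-1\right) = 9$)
$Z{\left(U \right)} = \frac{9}{U}$
$Z{\left(5 \right)} 2 \cdot 13 = \frac{9}{5} \cdot 2 \cdot 13 = \frac{18}{5} \cdot 13 = \frac{234}{5}$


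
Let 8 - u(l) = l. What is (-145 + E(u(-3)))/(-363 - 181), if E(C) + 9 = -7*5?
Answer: 189/544 ≈ 0.34743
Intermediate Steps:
u(l) = 8 - l
E(C) = -44 (E(C) = -9 - 7*5 = -9 - 35 = -44)
(-145 + E(u(-3)))/(-363 - 181) = (-145 - 44)/(-363 - 181) = -189/(-544) = -189*(-1/544) = 189/544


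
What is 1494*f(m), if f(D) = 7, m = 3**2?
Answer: 10458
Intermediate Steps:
m = 9
1494*f(m) = 1494*7 = 10458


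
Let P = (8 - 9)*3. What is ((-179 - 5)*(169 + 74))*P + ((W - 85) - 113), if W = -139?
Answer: 133799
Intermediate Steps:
P = -3 (P = -1*3 = -3)
((-179 - 5)*(169 + 74))*P + ((W - 85) - 113) = ((-179 - 5)*(169 + 74))*(-3) + ((-139 - 85) - 113) = -184*243*(-3) + (-224 - 113) = -44712*(-3) - 337 = 134136 - 337 = 133799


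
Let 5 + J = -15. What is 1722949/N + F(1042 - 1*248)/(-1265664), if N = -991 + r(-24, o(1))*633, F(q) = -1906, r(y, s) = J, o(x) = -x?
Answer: -1090324252165/8638789632 ≈ -126.21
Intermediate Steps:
J = -20 (J = -5 - 15 = -20)
r(y, s) = -20
N = -13651 (N = -991 - 20*633 = -991 - 12660 = -13651)
1722949/N + F(1042 - 1*248)/(-1265664) = 1722949/(-13651) - 1906/(-1265664) = 1722949*(-1/13651) - 1906*(-1/1265664) = -1722949/13651 + 953/632832 = -1090324252165/8638789632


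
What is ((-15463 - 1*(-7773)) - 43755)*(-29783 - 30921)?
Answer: 3122917280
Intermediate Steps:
((-15463 - 1*(-7773)) - 43755)*(-29783 - 30921) = ((-15463 + 7773) - 43755)*(-60704) = (-7690 - 43755)*(-60704) = -51445*(-60704) = 3122917280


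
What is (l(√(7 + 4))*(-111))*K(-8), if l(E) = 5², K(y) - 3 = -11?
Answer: 22200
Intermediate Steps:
K(y) = -8 (K(y) = 3 - 11 = -8)
l(E) = 25
(l(√(7 + 4))*(-111))*K(-8) = (25*(-111))*(-8) = -2775*(-8) = 22200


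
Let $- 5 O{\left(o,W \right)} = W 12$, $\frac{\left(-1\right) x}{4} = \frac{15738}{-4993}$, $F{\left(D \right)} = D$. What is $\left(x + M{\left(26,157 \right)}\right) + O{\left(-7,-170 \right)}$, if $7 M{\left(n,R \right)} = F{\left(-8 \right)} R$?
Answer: $\frac{8429464}{34951} \approx 241.18$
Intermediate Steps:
$x = \frac{62952}{4993}$ ($x = - 4 \frac{15738}{-4993} = - 4 \cdot 15738 \left(- \frac{1}{4993}\right) = \left(-4\right) \left(- \frac{15738}{4993}\right) = \frac{62952}{4993} \approx 12.608$)
$O{\left(o,W \right)} = - \frac{12 W}{5}$ ($O{\left(o,W \right)} = - \frac{W 12}{5} = - \frac{12 W}{5}$)
$M{\left(n,R \right)} = - \frac{8 R}{7}$ ($M{\left(n,R \right)} = \frac{\left(-8\right) R}{7} = - \frac{8 R}{7}$)
$\left(x + M{\left(26,157 \right)}\right) + O{\left(-7,-170 \right)} = \left(\frac{62952}{4993} - \frac{1256}{7}\right) - -408 = \left(\frac{62952}{4993} - \frac{1256}{7}\right) + 408 = - \frac{5830544}{34951} + 408 = \frac{8429464}{34951}$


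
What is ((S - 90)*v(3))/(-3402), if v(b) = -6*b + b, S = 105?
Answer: 25/378 ≈ 0.066138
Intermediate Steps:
v(b) = -5*b
((S - 90)*v(3))/(-3402) = ((105 - 90)*(-5*3))/(-3402) = (15*(-15))*(-1/3402) = -225*(-1/3402) = 25/378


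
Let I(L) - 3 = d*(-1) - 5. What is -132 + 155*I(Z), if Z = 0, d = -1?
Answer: -287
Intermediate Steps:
I(L) = -1 (I(L) = 3 + (-1*(-1) - 5) = 3 + (1 - 5) = 3 - 4 = -1)
-132 + 155*I(Z) = -132 + 155*(-1) = -132 - 155 = -287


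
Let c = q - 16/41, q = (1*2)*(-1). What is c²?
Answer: 9604/1681 ≈ 5.7133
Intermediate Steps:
q = -2 (q = 2*(-1) = -2)
c = -98/41 (c = -2 - 16/41 = -98/41 ≈ -2.3902)
c² = (-98/41)² = 9604/1681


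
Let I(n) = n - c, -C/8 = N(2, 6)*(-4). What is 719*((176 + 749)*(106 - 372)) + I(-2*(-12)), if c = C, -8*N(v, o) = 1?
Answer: -176909922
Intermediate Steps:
N(v, o) = -⅛ (N(v, o) = -⅛*1 = -⅛)
C = -4 (C = -(-1)*(-4) = -8*½ = -4)
c = -4
I(n) = 4 + n (I(n) = n - 1*(-4) = n + 4 = 4 + n)
719*((176 + 749)*(106 - 372)) + I(-2*(-12)) = 719*((176 + 749)*(106 - 372)) + (4 - 2*(-12)) = 719*(925*(-266)) + (4 + 24) = 719*(-246050) + 28 = -176909950 + 28 = -176909922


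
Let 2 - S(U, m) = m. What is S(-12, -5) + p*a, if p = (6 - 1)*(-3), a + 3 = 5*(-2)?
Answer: 202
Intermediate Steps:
S(U, m) = 2 - m
a = -13 (a = -3 + 5*(-2) = -3 - 10 = -13)
p = -15 (p = 5*(-3) = -15)
S(-12, -5) + p*a = (2 - 1*(-5)) - 15*(-13) = (2 + 5) + 195 = 7 + 195 = 202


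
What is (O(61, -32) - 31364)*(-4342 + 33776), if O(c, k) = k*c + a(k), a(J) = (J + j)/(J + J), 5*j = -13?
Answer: -156897156999/160 ≈ -9.8061e+8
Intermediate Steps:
j = -13/5 (j = (1/5)*(-13) = -13/5 ≈ -2.6000)
a(J) = (-13/5 + J)/(2*J) (a(J) = (J - 13/5)/(J + J) = (-13/5 + J)/((2*J)) = (-13/5 + J)*(1/(2*J)) = (-13/5 + J)/(2*J))
O(c, k) = c*k + (-13 + 5*k)/(10*k) (O(c, k) = k*c + (-13 + 5*k)/(10*k) = c*k + (-13 + 5*k)/(10*k))
(O(61, -32) - 31364)*(-4342 + 33776) = ((1/2 - 13/10/(-32) + 61*(-32)) - 31364)*(-4342 + 33776) = ((1/2 - 13/10*(-1/32) - 1952) - 31364)*29434 = ((1/2 + 13/320 - 1952) - 31364)*29434 = (-624467/320 - 31364)*29434 = -10660947/320*29434 = -156897156999/160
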